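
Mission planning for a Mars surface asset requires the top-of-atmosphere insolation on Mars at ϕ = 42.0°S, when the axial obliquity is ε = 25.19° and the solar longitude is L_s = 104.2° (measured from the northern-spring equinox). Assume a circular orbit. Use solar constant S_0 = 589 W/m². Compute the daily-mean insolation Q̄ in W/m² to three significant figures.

Q̄ ≈ 56.3 W/m²

Solar declination: sin δ = sin ε · sin L_s = sin 25.19° × sin 104.2° = 0.41262, so δ = +24.369°.
cos h₀ = −tan(-42.0°) tan(+24.369°) = 0.4079, h₀ = 1.1507 rad.
Bracket: h₀ sin ϕ sin δ + cos ϕ cos δ sin h₀ = 1.1507×-0.66913×0.41262 + 0.74314×0.91090×0.91304 = -0.317704 + 0.618061 = 0.300357.
Q̄ = (S_0/π) × [bracket] = (589/π) × 0.300357 = 56.31 W/m².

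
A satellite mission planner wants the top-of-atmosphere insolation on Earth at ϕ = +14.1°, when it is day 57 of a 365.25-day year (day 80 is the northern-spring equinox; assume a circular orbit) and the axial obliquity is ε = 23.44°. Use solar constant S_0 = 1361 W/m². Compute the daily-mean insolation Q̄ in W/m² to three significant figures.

Q̄ ≈ 390 W/m²

Solar longitude: L_s = 360° × (57 − 80)/365.25 = -22.669°, i.e. -22.669° + 360° = 337.331°.
sin δ = sin 23.44° × sin 337.331° = -0.15331, so δ = -8.819°.
cos h₀ = −tan(+14.1°) tan(-8.819°) = 0.0390, h₀ = 1.5318 rad.
Bracket: h₀ sin ϕ sin δ + cos ϕ cos δ sin h₀ = 1.5318×0.24362×-0.15331 + 0.96987×0.98818×0.99924 = -0.057212 + 0.957678 = 0.900466.
Q̄ = (S_0/π) × [bracket] = (1361/π) × 0.900466 = 390.1 W/m².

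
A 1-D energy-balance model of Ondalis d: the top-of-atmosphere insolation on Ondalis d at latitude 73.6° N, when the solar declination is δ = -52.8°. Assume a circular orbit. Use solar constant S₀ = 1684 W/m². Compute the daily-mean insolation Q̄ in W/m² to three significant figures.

Q̄ ≈ 0.00 W/m²

cos H₀ = −tan(+73.6°) tan(-52.800°) = 4.4763 ≥ 1 ⇒ polar night, H₀ = 0 and Q̄ = 0.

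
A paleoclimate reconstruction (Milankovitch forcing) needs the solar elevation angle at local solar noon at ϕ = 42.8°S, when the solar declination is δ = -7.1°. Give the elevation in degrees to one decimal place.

54.3°

At local noon the hour angle is zero, so the zenith angle equals |ϕ − δ| = |-42.8° − (-7.100°)| = 35.700°.
Elevation = 90° − 35.700° = 54.3°.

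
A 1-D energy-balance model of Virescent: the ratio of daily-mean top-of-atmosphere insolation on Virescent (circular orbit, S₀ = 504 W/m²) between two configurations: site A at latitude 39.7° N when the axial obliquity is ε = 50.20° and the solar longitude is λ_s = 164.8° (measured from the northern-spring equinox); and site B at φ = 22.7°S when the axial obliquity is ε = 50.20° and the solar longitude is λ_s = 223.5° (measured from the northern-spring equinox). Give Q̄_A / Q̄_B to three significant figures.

Q̄_A / Q̄_B ≈ 0.855

— Configuration A (φ=+39.7°):
Solar declination: sin δ = sin ε · sin λ_s = sin 50.20° × sin 164.8° = 0.20144, so δ = +11.621°.
cos H₀ = −tan(+39.7°) tan(+11.621°) = -0.1707, H₀ = 1.7424 rad.
Bracket: H₀ sin φ sin δ + cos φ cos δ sin H₀ = 1.7424×0.63877×0.20144 + 0.76940×0.97950×0.98532 = 0.224201 + 0.742564 = 0.966765.
Q̄ = (S₀/π) × [bracket] = (504/π) × 0.966765 = 155.10 W/m².
— Configuration B (φ=-22.7°):
Solar declination: sin δ = sin ε · sin λ_s = sin 50.20° × sin 223.5° = -0.52885, so δ = -31.928°.
cos H₀ = −tan(-22.7°) tan(-31.928°) = -0.2607, H₀ = 1.8345 rad.
Bracket: H₀ sin φ sin δ + cos φ cos δ sin H₀ = 1.8345×-0.38591×-0.52885 + 0.92254×0.84871×0.96543 = 0.374400 + 0.755902 = 1.130302.
Q̄ = (S₀/π) × [bracket] = (504/π) × 1.130302 = 181.33 W/m².
Ratio Q̄_A / Q̄_B = 155.10 / 181.33 = 0.8553.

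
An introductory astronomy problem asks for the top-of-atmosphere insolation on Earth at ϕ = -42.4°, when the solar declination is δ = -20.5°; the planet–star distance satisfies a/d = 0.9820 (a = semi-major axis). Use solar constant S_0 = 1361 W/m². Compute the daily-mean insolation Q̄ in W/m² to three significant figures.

cos h₀ = −tan(-42.4°) tan(-20.500°) = -0.3414, h₀ = 1.9192 rad.
Bracket: h₀ sin ϕ sin δ + cos ϕ cos δ sin h₀ = 1.9192×-0.67430×-0.35021 + 0.73846×0.93667×0.93992 = 0.453213 + 0.650136 = 1.103349.
Inverse-square distance factor (a/d)² = 0.9820² = 0.964324.
Q̄ = (S_0/π) × 0.964324 × [bracket] = (1361/π) × 0.964324 × 1.103349 = 460.9 W/m².

Q̄ ≈ 461 W/m²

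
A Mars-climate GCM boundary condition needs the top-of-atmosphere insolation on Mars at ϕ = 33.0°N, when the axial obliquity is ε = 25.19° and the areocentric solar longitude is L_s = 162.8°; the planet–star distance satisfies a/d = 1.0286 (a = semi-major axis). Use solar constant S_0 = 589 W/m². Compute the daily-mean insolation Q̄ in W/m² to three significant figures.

sin δ = sin 25.19° × sin 162.8° = 0.12586, so δ = +7.230°.
cos h₀ = −tan(+33.0°) tan(+7.230°) = -0.0824, h₀ = 1.6533 rad.
Bracket: h₀ sin ϕ sin δ + cos ϕ cos δ sin h₀ = 1.6533×0.54464×0.12586 + 0.83867×0.99205×0.99660 = 0.113331 + 0.829174 = 0.942505.
Inverse-square distance factor (a/d)² = 1.0286² = 1.058018.
Q̄ = (S_0/π) × 1.058018 × [bracket] = (589/π) × 1.058018 × 0.942505 = 187.0 W/m².

Q̄ ≈ 187 W/m²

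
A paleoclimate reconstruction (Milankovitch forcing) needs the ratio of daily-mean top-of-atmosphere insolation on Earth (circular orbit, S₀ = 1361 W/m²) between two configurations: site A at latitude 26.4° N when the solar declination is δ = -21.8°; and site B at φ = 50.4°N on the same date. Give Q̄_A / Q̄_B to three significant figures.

Q̄_A / Q̄_B ≈ 2.76

— Configuration A (φ=+26.4°):
cos H₀ = −tan(+26.4°) tan(-21.800°) = 0.1985, H₀ = 1.3709 rad.
Bracket: H₀ sin φ sin δ + cos φ cos δ sin H₀ = 1.3709×0.44464×-0.37137 + 0.89571×0.92849×0.98009 = -0.226371 + 0.815099 = 0.588728.
Q̄ = (S₀/π) × [bracket] = (1361/π) × 0.588728 = 255.05 W/m².
— Configuration B (φ=+50.4°):
cos H₀ = −tan(+50.4°) tan(-21.800°) = 0.4835, H₀ = 1.0662 rad.
Bracket: H₀ sin φ sin δ + cos φ cos δ sin H₀ = 1.0662×0.77051×-0.37137 + 0.63742×0.92849×0.87535 = -0.305087 + 0.518065 = 0.212978.
Q̄ = (S₀/π) × [bracket] = (1361/π) × 0.212978 = 92.266 W/m².
Ratio Q̄_A / Q̄_B = 255.05 / 92.266 = 2.764.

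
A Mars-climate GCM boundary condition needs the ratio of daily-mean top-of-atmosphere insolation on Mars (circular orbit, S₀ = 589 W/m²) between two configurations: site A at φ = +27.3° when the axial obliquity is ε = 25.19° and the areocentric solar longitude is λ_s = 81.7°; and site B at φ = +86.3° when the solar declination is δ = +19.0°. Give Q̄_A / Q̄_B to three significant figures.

— Configuration A (φ=+27.3°):
sin δ = sin 25.19° × sin 81.7° = 0.42116, so δ = +24.908°.
cos H₀ = −tan(+27.3°) tan(+24.908°) = -0.2397, H₀ = 1.8128 rad.
Bracket: H₀ sin φ sin δ + cos φ cos δ sin H₀ = 1.8128×0.45865×0.42116 + 0.88862×0.90698×0.97085 = 0.350170 + 0.782467 = 1.132637.
Q̄ = (S₀/π) × [bracket] = (589/π) × 1.132637 = 212.35 W/m².
— Configuration B (φ=+86.3°):
cos H₀ = −tan(+86.3°) tan(+19.000°) = -5.3246 ≤ −1 ⇒ polar day, H₀ = π.
Bracket: H₀ sin φ sin δ + cos φ cos δ sin H₀ = 3.1416×0.99792×0.32557 + 0.06453×0.94552×0.00000 = 1.020683 + 0.000000 = 1.020683.
Q̄ = (S₀/π) × [bracket] = (589/π) × 1.020683 = 191.36 W/m².
Ratio Q̄_A / Q̄_B = 212.35 / 191.36 = 1.110.

Q̄_A / Q̄_B ≈ 1.11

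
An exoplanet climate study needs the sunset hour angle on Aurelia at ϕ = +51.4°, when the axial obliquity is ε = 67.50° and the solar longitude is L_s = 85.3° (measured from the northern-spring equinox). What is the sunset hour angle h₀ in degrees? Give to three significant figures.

h₀ = 180°

Solar declination: sin δ = sin ε · sin L_s = sin 67.50° × sin 85.3° = 0.92077, so δ = +67.039°.
Sunrise equation: cos h₀ = −tan ϕ · tan δ = -2.9568 ≤ −1, so the host star never sets (polar day) and h₀ = π.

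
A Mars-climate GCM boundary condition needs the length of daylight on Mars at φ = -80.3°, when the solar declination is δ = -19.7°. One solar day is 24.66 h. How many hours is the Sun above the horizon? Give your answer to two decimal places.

24.66 h

Sunrise equation: cos H₀ = −tan φ · tan δ = -2.0947 ≤ −1, so the Sun never sets (polar day) and H₀ = π.
Daylight = 2H₀/(2π) × 24.66 h = (3.1416/π) × 24.66 = 24.66 h.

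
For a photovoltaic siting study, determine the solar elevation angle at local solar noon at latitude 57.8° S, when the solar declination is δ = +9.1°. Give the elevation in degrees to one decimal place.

At local noon the hour angle is zero, so the zenith angle equals |φ − δ| = |-57.8° − (+9.100°)| = 66.900°.
Elevation = 90° − 66.900° = 23.1°.

23.1°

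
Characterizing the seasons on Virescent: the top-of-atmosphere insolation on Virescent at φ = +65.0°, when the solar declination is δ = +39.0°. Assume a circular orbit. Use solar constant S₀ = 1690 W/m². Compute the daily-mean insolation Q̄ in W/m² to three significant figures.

cos H₀ = −tan(+65.0°) tan(+39.000°) = -1.7366 ≤ −1 ⇒ polar day, H₀ = π.
Bracket: H₀ sin φ sin δ + cos φ cos δ sin H₀ = 3.1416×0.90631×0.62932 + 0.42262×0.77715×0.00000 = 1.791840 + 0.000000 = 1.791840.
Q̄ = (S₀/π) × [bracket] = (1690/π) × 1.791840 = 963.9 W/m².

Q̄ ≈ 964 W/m²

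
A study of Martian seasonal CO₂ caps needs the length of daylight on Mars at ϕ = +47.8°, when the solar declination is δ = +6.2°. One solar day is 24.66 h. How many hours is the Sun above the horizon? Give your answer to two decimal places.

cos h₀ = −tan ϕ · tan δ = −tan(+47.8°) × tan(+6.200°) = -0.1198, so h₀ = 1.6909 rad = 96.88°.
Daylight = 2h₀/(2π) × 24.66 h = (1.6909/π) × 24.66 = 13.27 h.

13.27 h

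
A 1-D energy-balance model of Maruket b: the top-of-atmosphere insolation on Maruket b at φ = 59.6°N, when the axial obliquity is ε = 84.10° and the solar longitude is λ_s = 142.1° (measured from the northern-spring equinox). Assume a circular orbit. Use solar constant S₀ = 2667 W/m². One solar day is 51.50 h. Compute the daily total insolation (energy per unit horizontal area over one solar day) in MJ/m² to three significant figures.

261 MJ/m²

Solar declination: sin δ = sin ε · sin λ_s = sin 84.10° × sin 142.1° = 0.61103, so δ = +37.664°.
cos H₀ = −tan(+59.6°) tan(+37.664°) = -1.3157 ≤ −1 ⇒ polar day, H₀ = π.
Bracket: H₀ sin φ sin δ + cos φ cos δ sin H₀ = 3.1416×0.86251×0.61103 + 0.50603×0.79161×0.00000 = 1.655684 + 0.000000 = 1.655684.
Q̄ = (S₀/π) × [bracket] = (2667/π) × 1.655684 = 1405.6 W/m².
Daily total = Q̄ × 51.50 h × 3600 s/h = 1405.6 × 51.50 × 3600 / 10⁶ = 260.6 MJ/m².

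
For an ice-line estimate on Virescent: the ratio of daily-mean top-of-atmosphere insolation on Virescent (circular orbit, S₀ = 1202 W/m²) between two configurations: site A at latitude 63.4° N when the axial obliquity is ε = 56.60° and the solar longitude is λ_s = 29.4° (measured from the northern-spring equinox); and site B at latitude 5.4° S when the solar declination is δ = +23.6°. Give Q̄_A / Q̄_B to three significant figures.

— Configuration A (φ=+63.4°):
Solar declination: sin δ = sin ε · sin λ_s = sin 56.60° × sin 29.4° = 0.40983, so δ = +24.194°.
cos H₀ = −tan(+63.4°) tan(+24.194°) = -0.8972, H₀ = 2.6842 rad.
Bracket: H₀ sin φ sin δ + cos φ cos δ sin H₀ = 2.6842×0.89415×0.40983 + 0.44776×0.91216×0.44158 = 0.983624 + 0.180354 = 1.163978.
Q̄ = (S₀/π) × [bracket] = (1202/π) × 1.163978 = 445.35 W/m².
— Configuration B (φ=-5.4°):
cos H₀ = −tan(-5.4°) tan(+23.600°) = 0.0413, H₀ = 1.5295 rad.
Bracket: H₀ sin φ sin δ + cos φ cos δ sin H₀ = 1.5295×-0.09411×0.40035 + 0.99556×0.91636×0.99915 = -0.057627 + 0.911516 = 0.853889.
Q̄ = (S₀/π) × [bracket] = (1202/π) × 0.853889 = 326.71 W/m².
Ratio Q̄_A / Q̄_B = 445.35 / 326.71 = 1.363.

Q̄_A / Q̄_B ≈ 1.36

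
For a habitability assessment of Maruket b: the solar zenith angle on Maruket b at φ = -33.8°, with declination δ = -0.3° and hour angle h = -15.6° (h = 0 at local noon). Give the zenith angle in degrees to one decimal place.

cos θ_z = sin φ sin δ + cos φ cos δ cos h = 0.002913 + 0.800362 = 0.803275.
θ_z = arccos(0.803275) = 36.6°.

θ_z = 36.6°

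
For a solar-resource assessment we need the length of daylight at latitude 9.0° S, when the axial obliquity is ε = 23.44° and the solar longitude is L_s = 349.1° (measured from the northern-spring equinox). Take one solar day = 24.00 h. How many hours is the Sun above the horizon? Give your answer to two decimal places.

12.09 h

Solar declination: sin δ = sin ε · sin L_s = sin 23.44° × sin 349.1° = -0.07522, so δ = -4.314°.
cos h₀ = −tan ϕ · tan δ = −tan(-9.0°) × tan(-4.314°) = -0.0119, so h₀ = 1.5827 rad = 90.68°.
Daylight = 2h₀/(2π) × 24.00 h = (1.5827/π) × 24.00 = 12.09 h.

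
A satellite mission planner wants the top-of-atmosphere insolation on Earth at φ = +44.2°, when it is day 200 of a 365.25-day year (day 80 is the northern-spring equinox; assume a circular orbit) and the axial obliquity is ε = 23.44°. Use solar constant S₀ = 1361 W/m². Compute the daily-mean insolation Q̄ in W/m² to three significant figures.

Solar longitude: λ_s = 360° × (200 − 80)/365.25 = 118.275°.
sin δ = sin 23.44° × sin 118.275° = 0.35033, so δ = +20.507°.
cos H₀ = −tan(+44.2°) tan(+20.507°) = -0.3637, H₀ = 1.9431 rad.
Bracket: H₀ sin φ sin δ + cos φ cos δ sin H₀ = 1.9431×0.69717×0.35033 + 0.71691×0.93663×0.93151 = 0.474582 + 0.625490 = 1.100072.
Q̄ = (S₀/π) × [bracket] = (1361/π) × 1.100072 = 476.6 W/m².

Q̄ ≈ 477 W/m²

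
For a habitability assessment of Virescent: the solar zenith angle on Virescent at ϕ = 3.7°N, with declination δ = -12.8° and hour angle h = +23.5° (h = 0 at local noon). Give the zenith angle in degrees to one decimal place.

θ_z = 28.6°

cos θ_z = sin ϕ sin δ + cos ϕ cos δ cos h = -0.014297 + 0.892407 = 0.878110.
θ_z = arccos(0.878110) = 28.6°.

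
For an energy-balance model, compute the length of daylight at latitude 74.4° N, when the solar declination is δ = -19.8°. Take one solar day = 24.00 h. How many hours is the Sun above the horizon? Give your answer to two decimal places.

0.00 h

cos h₀ = −tan ϕ · tan δ = 1.2895 ≥ 1, so the Sun never rises (polar night) and h₀ = 0.
Daylight = 2h₀/(2π) × 24.00 h = (0.0000/π) × 24.00 = 0.00 h.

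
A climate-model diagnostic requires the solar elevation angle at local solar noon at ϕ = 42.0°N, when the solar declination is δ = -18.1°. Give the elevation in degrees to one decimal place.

29.9°

At local noon the hour angle is zero, so the zenith angle equals |ϕ − δ| = |+42.0° − (-18.100°)| = 60.100°.
Elevation = 90° − 60.100° = 29.9°.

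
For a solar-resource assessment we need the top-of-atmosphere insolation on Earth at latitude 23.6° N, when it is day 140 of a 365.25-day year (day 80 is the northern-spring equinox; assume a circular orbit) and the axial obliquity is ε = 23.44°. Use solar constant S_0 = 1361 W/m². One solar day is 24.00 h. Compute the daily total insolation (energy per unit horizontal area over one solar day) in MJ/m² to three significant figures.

40.7 MJ/m²

Solar longitude: L_s = 360° × (140 − 80)/365.25 = 59.138°.
sin δ = sin 23.44° × sin 59.138° = 0.34146, so δ = +19.966°.
cos h₀ = −tan(+23.6°) tan(+19.966°) = -0.1587, h₀ = 1.7302 rad.
Bracket: h₀ sin ϕ sin δ + cos ϕ cos δ sin h₀ = 1.7302×0.40035×0.34146 + 0.91636×0.93990×0.98732 = 0.236524 + 0.850366 = 1.086890.
Q̄ = (S_0/π) × [bracket] = (1361/π) × 1.086890 = 470.86 W/m².
Daily total = Q̄ × 24.00 h × 3600 s/h = 470.86 × 24.00 × 3600 / 10⁶ = 40.68 MJ/m².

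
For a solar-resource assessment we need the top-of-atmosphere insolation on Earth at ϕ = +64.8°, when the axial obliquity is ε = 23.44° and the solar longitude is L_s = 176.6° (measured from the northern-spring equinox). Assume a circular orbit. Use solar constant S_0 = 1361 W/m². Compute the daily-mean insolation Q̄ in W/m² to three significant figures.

Solar declination: sin δ = sin ε · sin L_s = sin 23.44° × sin 176.6° = 0.02359, so δ = +1.352°.
cos h₀ = −tan(+64.8°) tan(+1.352°) = -0.0501, h₀ = 1.6210 rad.
Bracket: h₀ sin ϕ sin δ + cos ϕ cos δ sin h₀ = 1.6210×0.90483×0.02359 + 0.42578×0.99972×0.99874 = 0.034600 + 0.425124 = 0.459724.
Q̄ = (S_0/π) × [bracket] = (1361/π) × 0.459724 = 199.2 W/m².

Q̄ ≈ 199 W/m²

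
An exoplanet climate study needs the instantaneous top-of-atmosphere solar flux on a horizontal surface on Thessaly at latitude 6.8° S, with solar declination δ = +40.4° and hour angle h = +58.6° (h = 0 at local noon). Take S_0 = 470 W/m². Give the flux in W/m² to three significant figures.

cos θ_z = sin ϕ sin δ + cos ϕ cos δ cos h = -0.076740 + 0.393978 = 0.317238.
Flux = S_0 · cos θ_z = 470 × 0.317238 = 149.1 W/m².

149 W/m²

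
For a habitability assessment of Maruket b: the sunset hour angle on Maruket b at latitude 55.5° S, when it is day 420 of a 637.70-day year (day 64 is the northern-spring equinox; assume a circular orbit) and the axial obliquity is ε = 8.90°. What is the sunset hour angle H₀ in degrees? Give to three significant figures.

Solar longitude: λ_s = 360° × (420 − 64)/637.70 = 200.972°.
sin δ = sin 8.90° × sin 200.972° = -0.05537, so δ = -3.174°.
cos H₀ = −tan φ · tan δ = −tan(-55.5°) × tan(-3.174°) = -0.0807, so H₀ = 1.6516 rad = 94.63°.

H₀ = 94.6°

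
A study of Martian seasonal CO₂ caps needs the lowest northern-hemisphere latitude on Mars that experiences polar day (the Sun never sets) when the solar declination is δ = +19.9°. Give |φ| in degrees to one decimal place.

|φ| = 70.1°

Polar day requires cos H₀ = −tan φ tan δ ≤ −1, i.e. tan φ tan δ ≥ 1.
The boundary is |tan φ| · |tan δ| = 1, so |φ| = 90° − |δ| = 90° − 19.9° = 70.1° in the northern hemisphere.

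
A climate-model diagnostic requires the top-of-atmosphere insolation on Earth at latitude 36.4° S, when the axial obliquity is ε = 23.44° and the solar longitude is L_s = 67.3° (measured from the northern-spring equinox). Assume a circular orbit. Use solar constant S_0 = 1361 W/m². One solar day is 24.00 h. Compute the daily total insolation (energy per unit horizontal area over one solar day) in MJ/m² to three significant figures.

Solar declination: sin δ = sin ε · sin L_s = sin 23.44° × sin 67.3° = 0.36698, so δ = +21.529°.
cos h₀ = −tan(-36.4°) tan(+21.529°) = 0.2908, h₀ = 1.2757 rad.
Bracket: h₀ sin ϕ sin δ + cos ϕ cos δ sin h₀ = 1.2757×-0.59342×0.36698 + 0.80489×0.93023×0.95677 = -0.277813 + 0.716365 = 0.438552.
Q̄ = (S_0/π) × [bracket] = (1361/π) × 0.438552 = 189.99 W/m².
Daily total = Q̄ × 24.00 h × 3600 s/h = 189.99 × 24.00 × 3600 / 10⁶ = 16.42 MJ/m².

16.4 MJ/m²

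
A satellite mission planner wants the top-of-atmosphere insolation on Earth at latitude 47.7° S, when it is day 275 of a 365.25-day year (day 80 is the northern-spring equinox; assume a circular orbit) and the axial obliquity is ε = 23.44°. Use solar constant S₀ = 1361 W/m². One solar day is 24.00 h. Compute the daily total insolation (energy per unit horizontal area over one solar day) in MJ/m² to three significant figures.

Solar longitude: λ_s = 360° × (275 − 80)/365.25 = 192.197°.
sin δ = sin 23.44° × sin 192.197° = -0.08404, so δ = -4.821°.
cos H₀ = −tan(-47.7°) tan(-4.821°) = -0.0927, H₀ = 1.6636 rad.
Bracket: H₀ sin φ sin δ + cos φ cos δ sin H₀ = 1.6636×-0.73963×-0.08404 + 0.67301×0.99646×0.99570 = 0.103407 + 0.667744 = 0.771151.
Q̄ = (S₀/π) × [bracket] = (1361/π) × 0.771151 = 334.08 W/m².
Daily total = Q̄ × 24.00 h × 3600 s/h = 334.08 × 24.00 × 3600 / 10⁶ = 28.86 MJ/m².

28.9 MJ/m²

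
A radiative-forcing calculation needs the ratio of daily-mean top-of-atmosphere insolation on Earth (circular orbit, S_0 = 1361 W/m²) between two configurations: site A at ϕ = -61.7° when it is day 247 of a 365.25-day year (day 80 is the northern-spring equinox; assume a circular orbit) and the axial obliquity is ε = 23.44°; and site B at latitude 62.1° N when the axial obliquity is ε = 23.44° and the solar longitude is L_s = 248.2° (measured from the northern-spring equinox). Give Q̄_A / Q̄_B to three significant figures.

Q̄_A / Q̄_B ≈ 6.47

— Configuration A (ϕ=-61.7°):
Solar longitude: L_s = 360° × (247 − 80)/365.25 = 164.600°.
sin δ = sin 23.44° × sin 164.600° = 0.10564, so δ = +6.064°.
cos h₀ = −tan(-61.7°) tan(+6.064°) = 0.1973, h₀ = 1.3722 rad.
Bracket: h₀ sin ϕ sin δ + cos ϕ cos δ sin h₀ = 1.3722×-0.88048×0.10564 + 0.47409×0.99440×0.98034 = -0.127634 + 0.462167 = 0.334533.
Q̄ = (S_0/π) × [bracket] = (1361/π) × 0.334533 = 144.93 W/m².
— Configuration B (ϕ=+62.1°):
Solar declination: sin δ = sin ε · sin L_s = sin 23.44° × sin 248.2° = -0.36934, so δ = -21.675°.
cos h₀ = −tan(+62.1°) tan(-21.675°) = 0.7506, h₀ = 0.7218 rad.
Bracket: h₀ sin ϕ sin δ + cos ϕ cos δ sin h₀ = 0.7218×0.88377×-0.36934 + 0.46793×0.92929×0.66071 = -0.235604 + 0.287305 = 0.051701.
Q̄ = (S_0/π) × [bracket] = (1361/π) × 0.051701 = 22.398 W/m².
Ratio Q̄_A / Q̄_B = 144.93 / 22.398 = 6.471.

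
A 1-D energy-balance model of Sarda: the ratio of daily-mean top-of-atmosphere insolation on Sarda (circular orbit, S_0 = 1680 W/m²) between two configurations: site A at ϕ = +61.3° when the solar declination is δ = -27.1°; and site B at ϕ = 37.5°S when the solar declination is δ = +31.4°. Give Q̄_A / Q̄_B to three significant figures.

Q̄_A / Q̄_B ≈ 0.0265

— Configuration A (ϕ=+61.3°):
cos h₀ = −tan(+61.3°) tan(-27.100°) = 0.9347, h₀ = 0.3634 rad.
Bracket: h₀ sin ϕ sin δ + cos ϕ cos δ sin h₀ = 0.3634×0.87715×-0.45554 + 0.48022×0.89021×0.35547 = -0.145206 + 0.151962 = 0.006756.
Q̄ = (S_0/π) × [bracket] = (1680/π) × 0.006756 = 3.6128 W/m².
— Configuration B (ϕ=-37.5°):
cos h₀ = −tan(-37.5°) tan(+31.400°) = 0.4684, h₀ = 1.0833 rad.
Bracket: h₀ sin ϕ sin δ + cos ϕ cos δ sin h₀ = 1.0833×-0.60876×0.52101 + 0.79335×0.85355×0.88353 = -0.343590 + 0.598295 = 0.254705.
Q̄ = (S_0/π) × [bracket] = (1680/π) × 0.254705 = 136.21 W/m².
Ratio Q̄_A / Q̄_B = 3.6128 / 136.21 = 0.02652.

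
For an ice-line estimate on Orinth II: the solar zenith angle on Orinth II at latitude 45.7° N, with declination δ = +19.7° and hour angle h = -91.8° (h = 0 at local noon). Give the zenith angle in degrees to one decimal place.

cos θ_z = sin ϕ sin δ + cos ϕ cos δ cos h = 0.241257 + -0.020654 = 0.220603.
θ_z = arccos(0.220603) = 77.3°.

θ_z = 77.3°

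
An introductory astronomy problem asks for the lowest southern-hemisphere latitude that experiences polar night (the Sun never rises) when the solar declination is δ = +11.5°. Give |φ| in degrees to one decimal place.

|φ| = 78.5°

Polar night requires cos H₀ = −tan φ tan δ ≥ 1, i.e. tan φ tan δ ≤ −1.
The boundary is |tan φ| · |tan δ| = 1, so |φ| = 90° − |δ| = 90° − 11.5° = 78.5° in the southern hemisphere.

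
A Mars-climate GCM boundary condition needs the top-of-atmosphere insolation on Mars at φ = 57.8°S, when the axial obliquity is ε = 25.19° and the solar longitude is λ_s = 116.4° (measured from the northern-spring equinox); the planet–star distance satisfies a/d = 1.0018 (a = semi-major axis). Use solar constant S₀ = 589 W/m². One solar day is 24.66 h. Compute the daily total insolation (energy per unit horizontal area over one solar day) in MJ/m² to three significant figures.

1.60 MJ/m²

Solar declination: sin δ = sin ε · sin λ_s = sin 25.19° × sin 116.4° = 0.38123, so δ = +22.410°.
cos H₀ = −tan(-57.8°) tan(+22.410°) = 0.6548, H₀ = 0.8568 rad.
Bracket: H₀ sin φ sin δ + cos φ cos δ sin H₀ = 0.8568×-0.84619×0.38123 + 0.53288×0.92448×0.75576 = -0.276398 + 0.372315 = 0.095917.
Inverse-square distance factor (a/d)² = 1.0018² = 1.003603.
Q̄ = (S₀/π) × 1.003603 × [bracket] = (589/π) × 1.003603 × 0.095917 = 18.048 W/m².
Daily total = Q̄ × 24.66 h × 3600 s/h = 18.048 × 24.66 × 3600 / 10⁶ = 1.602 MJ/m².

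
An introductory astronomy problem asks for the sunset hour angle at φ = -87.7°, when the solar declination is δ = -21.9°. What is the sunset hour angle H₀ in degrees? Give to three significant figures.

Sunrise equation: cos H₀ = −tan φ · tan δ = -10.0089 ≤ −1, so the Sun never sets (polar day) and H₀ = π.

H₀ = 180°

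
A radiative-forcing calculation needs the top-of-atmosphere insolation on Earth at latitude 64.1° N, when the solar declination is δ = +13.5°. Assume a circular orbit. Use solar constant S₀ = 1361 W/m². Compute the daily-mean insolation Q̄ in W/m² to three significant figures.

Q̄ ≈ 350 W/m²

cos H₀ = −tan(+64.1°) tan(+13.500°) = -0.4944, H₀ = 2.0880 rad.
Bracket: H₀ sin φ sin δ + cos φ cos δ sin H₀ = 2.0880×0.89956×0.23345 + 0.43680×0.97237×0.86922 = 0.438485 + 0.369185 = 0.807670.
Q̄ = (S₀/π) × [bracket] = (1361/π) × 0.807670 = 349.9 W/m².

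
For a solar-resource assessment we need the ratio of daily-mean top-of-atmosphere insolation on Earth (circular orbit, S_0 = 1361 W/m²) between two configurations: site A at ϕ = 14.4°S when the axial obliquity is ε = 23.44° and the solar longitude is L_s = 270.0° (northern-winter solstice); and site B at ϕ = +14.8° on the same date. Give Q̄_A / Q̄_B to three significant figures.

Q̄_A / Q̄_B ≈ 1.43

— Configuration A (ϕ=-14.4°):
Solar declination: sin δ = sin ε · sin L_s = sin 23.44° × sin 270.0° = -0.39779, so δ = -23.440°.
cos h₀ = −tan(-14.4°) tan(-23.440°) = -0.1113, h₀ = 1.6823 rad.
Bracket: h₀ sin ϕ sin δ + cos ϕ cos δ sin h₀ = 1.6823×-0.24869×-0.39779 + 0.96858×0.91748×0.99378 = 0.166424 + 0.883125 = 1.049549.
Q̄ = (S_0/π) × [bracket] = (1361/π) × 1.049549 = 454.69 W/m².
— Configuration B (ϕ=+14.8°):
cos h₀ = −tan(+14.8°) tan(-23.440°) = 0.1146, h₀ = 1.4560 rad.
Bracket: h₀ sin ϕ sin δ + cos ϕ cos δ sin h₀ = 1.4560×0.25545×-0.39779 + 0.96682×0.91748×0.99342 = -0.147952 + 0.881201 = 0.733249.
Q̄ = (S_0/π) × [bracket] = (1361/π) × 0.733249 = 317.66 W/m².
Ratio Q̄_A / Q̄_B = 454.69 / 317.66 = 1.431.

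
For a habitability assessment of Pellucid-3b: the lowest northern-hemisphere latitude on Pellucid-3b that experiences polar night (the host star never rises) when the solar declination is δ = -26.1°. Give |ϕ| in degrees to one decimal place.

Polar night requires cos h₀ = −tan ϕ tan δ ≥ 1, i.e. tan ϕ tan δ ≤ −1.
The boundary is |tan ϕ| · |tan δ| = 1, so |ϕ| = 90° − |δ| = 90° − 26.1° = 63.9° in the northern hemisphere.

|ϕ| = 63.9°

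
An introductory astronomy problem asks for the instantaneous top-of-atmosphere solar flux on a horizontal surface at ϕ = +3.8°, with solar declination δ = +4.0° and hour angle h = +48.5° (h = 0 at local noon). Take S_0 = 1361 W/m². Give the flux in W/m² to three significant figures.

cos θ_z = sin ϕ sin δ + cos ϕ cos δ cos h = 0.004623 + 0.659553 = 0.664176.
Flux = S_0 · cos θ_z = 1361 × 0.664176 = 903.9 W/m².

904 W/m²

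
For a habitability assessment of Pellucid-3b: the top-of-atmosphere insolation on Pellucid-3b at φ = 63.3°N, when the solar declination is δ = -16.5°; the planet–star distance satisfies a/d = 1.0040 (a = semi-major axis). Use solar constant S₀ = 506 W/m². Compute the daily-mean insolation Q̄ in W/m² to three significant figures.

Q̄ ≈ 17.8 W/m²

cos H₀ = −tan(+63.3°) tan(-16.500°) = 0.5890, H₀ = 0.9410 rad.
Bracket: H₀ sin φ sin δ + cos φ cos δ sin H₀ = 0.9410×0.89337×-0.28402 + 0.44932×0.95882×0.80817 = -0.238765 + 0.348173 = 0.109408.
Inverse-square distance factor (a/d)² = 1.0040² = 1.008016.
Q̄ = (S₀/π) × 1.008016 × [bracket] = (506/π) × 1.008016 × 0.109408 = 17.76 W/m².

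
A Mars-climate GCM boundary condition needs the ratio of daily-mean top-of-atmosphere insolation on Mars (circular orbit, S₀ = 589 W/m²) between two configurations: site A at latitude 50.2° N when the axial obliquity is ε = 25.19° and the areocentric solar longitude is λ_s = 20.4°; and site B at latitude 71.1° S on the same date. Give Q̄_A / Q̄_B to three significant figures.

Q̄_A / Q̄_B ≈ 6.27

— Configuration A (φ=+50.2°):
sin δ = sin 25.19° × sin 20.4° = 0.14836, so δ = +8.532°.
cos H₀ = −tan(+50.2°) tan(+8.532°) = -0.1801, H₀ = 1.7518 rad.
Bracket: H₀ sin φ sin δ + cos φ cos δ sin H₀ = 1.7518×0.76828×0.14836 + 0.64011×0.98893×0.98366 = 0.199674 + 0.622680 = 0.822354.
Q̄ = (S₀/π) × [bracket] = (589/π) × 0.822354 = 154.18 W/m².
— Configuration B (φ=-71.1°):
cos H₀ = −tan(-71.1°) tan(+8.532°) = 0.4382, H₀ = 1.1172 rad.
Bracket: H₀ sin φ sin δ + cos φ cos δ sin H₀ = 1.1172×-0.94609×0.14836 + 0.32392×0.98893×0.89889 = -0.156812 + 0.287945 = 0.131133.
Q̄ = (S₀/π) × [bracket] = (589/π) × 0.131133 = 24.585 W/m².
Ratio Q̄_A / Q̄_B = 154.18 / 24.585 = 6.271.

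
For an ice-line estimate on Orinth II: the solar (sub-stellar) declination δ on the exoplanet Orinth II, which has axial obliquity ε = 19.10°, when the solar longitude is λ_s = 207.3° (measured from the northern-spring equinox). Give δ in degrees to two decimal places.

sin δ = sin ε · sin λ_s = sin 19.10° × sin 207.3° = -0.150078.
δ = arcsin(-0.150078) = -8.63°.

δ = -8.63°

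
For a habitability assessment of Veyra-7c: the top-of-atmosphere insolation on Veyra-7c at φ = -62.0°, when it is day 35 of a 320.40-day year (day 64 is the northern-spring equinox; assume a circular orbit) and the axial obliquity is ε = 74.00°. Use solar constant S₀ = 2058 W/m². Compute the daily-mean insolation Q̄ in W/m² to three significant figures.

Solar longitude: λ_s = 360° × (35 − 64)/320.40 = -32.584°, i.e. -32.584° + 360° = 327.416°.
sin δ = sin 74.00° × sin 327.416° = -0.51768, so δ = -31.177°.
cos H₀ = −tan(-62.0°) tan(-31.177°) = -1.1380 ≤ −1 ⇒ polar day, H₀ = π.
Bracket: H₀ sin φ sin δ + cos φ cos δ sin H₀ = 3.1416×-0.88295×-0.51768 + 0.46947×0.85558×0.00000 = 1.435980 + 0.000000 = 1.435980.
Q̄ = (S₀/π) × [bracket] = (2058/π) × 1.435980 = 940.7 W/m².

Q̄ ≈ 941 W/m²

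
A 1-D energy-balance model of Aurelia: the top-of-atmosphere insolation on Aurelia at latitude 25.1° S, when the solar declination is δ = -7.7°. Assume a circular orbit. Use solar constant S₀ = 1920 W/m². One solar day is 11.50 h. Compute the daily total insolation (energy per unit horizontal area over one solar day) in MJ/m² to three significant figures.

cos H₀ = −tan(-25.1°) tan(-7.700°) = -0.0633, H₀ = 1.6342 rad.
Bracket: H₀ sin φ sin δ + cos φ cos δ sin H₀ = 1.6342×-0.42420×-0.13399 + 0.90557×0.99098×0.99799 = 0.092886 + 0.895598 = 0.988484.
Q̄ = (S₀/π) × [bracket] = (1920/π) × 0.988484 = 604.12 W/m².
Daily total = Q̄ × 11.50 h × 3600 s/h = 604.12 × 11.50 × 3600 / 10⁶ = 25.01 MJ/m².

25.0 MJ/m²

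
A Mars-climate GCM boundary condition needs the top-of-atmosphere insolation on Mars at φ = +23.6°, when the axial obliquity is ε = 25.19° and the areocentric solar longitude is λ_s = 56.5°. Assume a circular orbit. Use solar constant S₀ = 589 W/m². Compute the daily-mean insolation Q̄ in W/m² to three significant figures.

sin δ = sin 25.19° × sin 56.5° = 0.35492, so δ = +20.789°.
cos H₀ = −tan(+23.6°) tan(+20.789°) = -0.1659, H₀ = 1.7374 rad.
Bracket: H₀ sin φ sin δ + cos φ cos δ sin H₀ = 1.7374×0.40035×0.35492 + 0.91636×0.93490×0.98615 = 0.246871 + 0.844840 = 1.091711.
Q̄ = (S₀/π) × [bracket] = (589/π) × 1.091711 = 204.7 W/m².

Q̄ ≈ 205 W/m²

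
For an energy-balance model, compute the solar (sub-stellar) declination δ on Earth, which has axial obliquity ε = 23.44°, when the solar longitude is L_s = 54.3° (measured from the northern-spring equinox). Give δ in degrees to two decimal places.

sin δ = sin ε · sin L_s = sin 23.44° × sin 54.3° = 0.323037.
δ = arcsin(0.323037) = +18.85°.

δ = +18.85°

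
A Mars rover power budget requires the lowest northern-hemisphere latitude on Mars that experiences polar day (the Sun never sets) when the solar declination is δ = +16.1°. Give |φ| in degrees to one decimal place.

Polar day requires cos H₀ = −tan φ tan δ ≤ −1, i.e. tan φ tan δ ≥ 1.
The boundary is |tan φ| · |tan δ| = 1, so |φ| = 90° − |δ| = 90° − 16.1° = 73.9° in the northern hemisphere.

|φ| = 73.9°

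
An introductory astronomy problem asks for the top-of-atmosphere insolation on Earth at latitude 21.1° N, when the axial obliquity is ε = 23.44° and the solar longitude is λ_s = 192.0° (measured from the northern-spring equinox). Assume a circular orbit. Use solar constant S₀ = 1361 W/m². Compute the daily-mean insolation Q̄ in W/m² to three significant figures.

Solar declination: sin δ = sin ε · sin λ_s = sin 23.44° × sin 192.0° = -0.08270, so δ = -4.744°.
cos H₀ = −tan(+21.1°) tan(-4.744°) = 0.0320, H₀ = 1.5388 rad.
Bracket: H₀ sin φ sin δ + cos φ cos δ sin H₀ = 1.5388×0.36000×-0.08270 + 0.93295×0.99657×0.99949 = -0.045813 + 0.929276 = 0.883463.
Q̄ = (S₀/π) × [bracket] = (1361/π) × 0.883463 = 382.7 W/m².

Q̄ ≈ 383 W/m²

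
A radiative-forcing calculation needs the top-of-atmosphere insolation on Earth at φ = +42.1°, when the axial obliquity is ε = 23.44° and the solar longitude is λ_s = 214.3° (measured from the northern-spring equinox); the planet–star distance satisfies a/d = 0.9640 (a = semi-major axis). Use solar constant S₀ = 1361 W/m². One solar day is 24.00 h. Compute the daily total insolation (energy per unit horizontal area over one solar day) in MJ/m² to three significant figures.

17.5 MJ/m²

Solar declination: sin δ = sin ε · sin λ_s = sin 23.44° × sin 214.3° = -0.22416, so δ = -12.954°.
cos H₀ = −tan(+42.1°) tan(-12.954°) = 0.2078, H₀ = 1.3614 rad.
Bracket: H₀ sin φ sin δ + cos φ cos δ sin H₀ = 1.3614×0.67043×-0.22416 + 0.74198×0.97455×0.97816 = -0.204596 + 0.707304 = 0.502708.
Inverse-square distance factor (a/d)² = 0.9640² = 0.929296.
Q̄ = (S₀/π) × 0.929296 × [bracket] = (1361/π) × 0.929296 × 0.502708 = 202.38 W/m².
Daily total = Q̄ × 24.00 h × 3600 s/h = 202.38 × 24.00 × 3600 / 10⁶ = 17.49 MJ/m².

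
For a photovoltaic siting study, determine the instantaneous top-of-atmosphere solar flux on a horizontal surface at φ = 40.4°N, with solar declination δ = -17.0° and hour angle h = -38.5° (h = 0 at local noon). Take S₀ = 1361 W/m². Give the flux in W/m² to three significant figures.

cos θ_z = sin φ sin δ + cos φ cos δ cos h = -0.189492 + 0.569944 = 0.380452.
Flux = S₀ · cos θ_z = 1361 × 0.380452 = 517.8 W/m².

518 W/m²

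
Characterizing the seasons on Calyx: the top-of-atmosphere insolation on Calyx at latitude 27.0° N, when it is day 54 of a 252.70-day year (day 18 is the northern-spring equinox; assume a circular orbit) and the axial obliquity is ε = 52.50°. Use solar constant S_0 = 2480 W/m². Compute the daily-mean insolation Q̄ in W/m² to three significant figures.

Solar longitude: L_s = 360° × (54 − 18)/252.70 = 51.286°.
sin δ = sin 52.50° × sin 51.286° = 0.61904, so δ = +38.246°.
cos h₀ = −tan(+27.0°) tan(+38.246°) = -0.4016, h₀ = 1.9841 rad.
Bracket: h₀ sin ϕ sin δ + cos ϕ cos δ sin h₀ = 1.9841×0.45399×0.61904 + 0.89101×0.78536×0.91581 = 0.557607 + 0.640851 = 1.198458.
Q̄ = (S_0/π) × [bracket] = (2480/π) × 1.198458 = 946.1 W/m².

Q̄ ≈ 946 W/m²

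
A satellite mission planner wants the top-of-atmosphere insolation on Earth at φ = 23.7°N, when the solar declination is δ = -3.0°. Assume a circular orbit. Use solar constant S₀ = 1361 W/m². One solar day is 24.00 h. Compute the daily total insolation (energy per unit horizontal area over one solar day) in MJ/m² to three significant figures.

33.0 MJ/m²

cos H₀ = −tan(+23.7°) tan(-3.000°) = 0.0230, H₀ = 1.5478 rad.
Bracket: H₀ sin φ sin δ + cos φ cos δ sin H₀ = 1.5478×0.40195×-0.05234 + 0.91566×0.99863×0.99974 = -0.032563 + 0.914168 = 0.881605.
Q̄ = (S₀/π) × [bracket] = (1361/π) × 0.881605 = 381.93 W/m².
Daily total = Q̄ × 24.00 h × 3600 s/h = 381.93 × 24.00 × 3600 / 10⁶ = 33.00 MJ/m².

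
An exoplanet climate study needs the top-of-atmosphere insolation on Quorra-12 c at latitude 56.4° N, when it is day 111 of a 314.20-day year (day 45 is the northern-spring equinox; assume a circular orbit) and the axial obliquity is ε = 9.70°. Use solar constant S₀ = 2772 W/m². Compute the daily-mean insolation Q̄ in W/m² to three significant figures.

Q̄ ≈ 685 W/m²

Solar longitude: λ_s = 360° × (111 − 45)/314.20 = 75.621°.
sin δ = sin 9.70° × sin 75.621° = 0.16321, so δ = +9.393°.
cos H₀ = −tan(+56.4°) tan(+9.393°) = -0.2490, H₀ = 1.8224 rad.
Bracket: H₀ sin φ sin δ + cos φ cos δ sin H₀ = 1.8224×0.83292×0.16321 + 0.55339×0.98659×0.96851 = 0.247739 + 0.528776 = 0.776515.
Q̄ = (S₀/π) × [bracket] = (2772/π) × 0.776515 = 685.2 W/m².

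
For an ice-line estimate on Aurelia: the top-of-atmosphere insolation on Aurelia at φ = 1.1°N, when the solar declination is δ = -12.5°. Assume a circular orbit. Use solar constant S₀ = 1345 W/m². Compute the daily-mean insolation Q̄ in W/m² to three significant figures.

Q̄ ≈ 415 W/m²

cos H₀ = −tan(+1.1°) tan(-12.500°) = 0.0043, H₀ = 1.5665 rad.
Bracket: H₀ sin φ sin δ + cos φ cos δ sin H₀ = 1.5665×0.01920×-0.21644 + 0.99982×0.97630×0.99999 = -0.006510 + 0.976115 = 0.969605.
Q̄ = (S₀/π) × [bracket] = (1345/π) × 0.969605 = 415.1 W/m².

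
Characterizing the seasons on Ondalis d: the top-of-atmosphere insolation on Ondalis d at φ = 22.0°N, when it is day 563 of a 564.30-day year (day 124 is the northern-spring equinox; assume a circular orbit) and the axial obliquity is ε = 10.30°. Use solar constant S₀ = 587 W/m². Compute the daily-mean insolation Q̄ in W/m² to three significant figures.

Solar longitude: λ_s = 360° × (563 − 124)/564.30 = 280.064°.
sin δ = sin 10.30° × sin 280.064° = -0.17605, so δ = -10.140°.
cos H₀ = −tan(+22.0°) tan(-10.140°) = 0.0723, H₀ = 1.4985 rad.
Bracket: H₀ sin φ sin δ + cos φ cos δ sin H₀ = 1.4985×0.37461×-0.17605 + 0.92718×0.98438×0.99739 = -0.098826 + 0.910315 = 0.811489.
Q̄ = (S₀/π) × [bracket] = (587/π) × 0.811489 = 151.6 W/m².

Q̄ ≈ 152 W/m²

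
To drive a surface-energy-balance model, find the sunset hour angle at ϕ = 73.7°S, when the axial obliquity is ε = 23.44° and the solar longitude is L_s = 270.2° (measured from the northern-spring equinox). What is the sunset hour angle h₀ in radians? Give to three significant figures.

h₀ = 3.14 rad

Solar declination: sin δ = sin ε · sin L_s = sin 23.44° × sin 270.2° = -0.39779, so δ = -23.440°.
Sunrise equation: cos h₀ = −tan ϕ · tan δ = -1.4827 ≤ −1, so the Sun never sets (polar day) and h₀ = π.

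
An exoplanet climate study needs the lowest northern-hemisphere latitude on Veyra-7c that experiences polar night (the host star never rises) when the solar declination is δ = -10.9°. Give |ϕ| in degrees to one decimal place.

|ϕ| = 79.1°

Polar night requires cos h₀ = −tan ϕ tan δ ≥ 1, i.e. tan ϕ tan δ ≤ −1.
The boundary is |tan ϕ| · |tan δ| = 1, so |ϕ| = 90° − |δ| = 90° − 10.9° = 79.1° in the northern hemisphere.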